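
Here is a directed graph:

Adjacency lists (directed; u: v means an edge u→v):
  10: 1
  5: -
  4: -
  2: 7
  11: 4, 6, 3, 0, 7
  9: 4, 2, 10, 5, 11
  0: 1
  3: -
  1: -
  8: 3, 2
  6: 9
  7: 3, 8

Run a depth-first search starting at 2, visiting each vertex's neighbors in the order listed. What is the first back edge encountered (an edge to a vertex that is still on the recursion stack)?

DFS from 2 (visiting each vertex's neighbors in the order listed); mark gray on enter, black on exit:
2 gray
  7 gray
    3 gray
    3 black
    8 gray
      8→3: 3 black — skip
      8→2: 2 is gray → back edge
First back edge: 8 → 2.

8->2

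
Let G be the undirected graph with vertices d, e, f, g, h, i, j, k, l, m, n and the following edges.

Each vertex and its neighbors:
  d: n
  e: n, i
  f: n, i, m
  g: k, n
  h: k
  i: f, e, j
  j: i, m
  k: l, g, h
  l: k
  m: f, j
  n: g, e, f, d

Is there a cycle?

Yes

DFS, tracking each vertex's parent; an edge to a visited non-parent vertex closes a cycle.
Start from h:
visit h (parent –)
  visit k (parent h)
    visit l (parent k)
      l–k: parent, skip
    visit g (parent k)
      g–k: parent, skip
      visit n (parent g)
        n–g: parent, skip
        visit e (parent n)
          e–n: parent, skip
          visit i (parent e)
            visit f (parent i)
              f–n: n visited and ≠ parent → cycle
Cycle: n – e – i – f – n.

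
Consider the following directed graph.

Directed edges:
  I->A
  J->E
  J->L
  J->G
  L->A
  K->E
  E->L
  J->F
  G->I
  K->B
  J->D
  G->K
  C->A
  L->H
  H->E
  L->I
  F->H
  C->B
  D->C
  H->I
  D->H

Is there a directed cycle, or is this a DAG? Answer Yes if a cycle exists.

Yes

DFS with white/gray/black marking, starting from D:
D gray
  H gray
    E gray
      L gray
        A gray
        A black
        I gray
          I→A: A black — skip
        I black
        L→H: H is gray → back edge
Back edge found, so a cycle exists: H → E → L → H.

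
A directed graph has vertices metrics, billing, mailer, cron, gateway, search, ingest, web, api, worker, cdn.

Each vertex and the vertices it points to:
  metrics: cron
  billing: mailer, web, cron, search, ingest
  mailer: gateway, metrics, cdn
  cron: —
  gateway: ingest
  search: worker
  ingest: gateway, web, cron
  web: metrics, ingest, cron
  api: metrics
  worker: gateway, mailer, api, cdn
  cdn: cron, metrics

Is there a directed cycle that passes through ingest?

Yes

ingest is on a cycle iff ingest can reach itself via ≥1 edge.
ingest → gateway → ingest — yes.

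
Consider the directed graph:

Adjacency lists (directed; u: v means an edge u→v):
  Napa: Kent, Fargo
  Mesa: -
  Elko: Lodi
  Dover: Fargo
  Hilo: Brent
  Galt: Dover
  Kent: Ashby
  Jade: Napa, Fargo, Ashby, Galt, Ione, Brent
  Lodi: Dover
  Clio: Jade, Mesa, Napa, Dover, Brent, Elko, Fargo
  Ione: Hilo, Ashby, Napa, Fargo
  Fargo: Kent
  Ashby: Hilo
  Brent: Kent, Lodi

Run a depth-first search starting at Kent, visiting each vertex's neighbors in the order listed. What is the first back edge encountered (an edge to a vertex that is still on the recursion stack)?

Brent→Kent

DFS from Kent (visiting each vertex's neighbors in the order listed); mark gray on enter, black on exit:
Kent gray
  Ashby gray
    Hilo gray
      Brent gray
        Brent→Kent: Kent is gray → back edge
First back edge: Brent → Kent.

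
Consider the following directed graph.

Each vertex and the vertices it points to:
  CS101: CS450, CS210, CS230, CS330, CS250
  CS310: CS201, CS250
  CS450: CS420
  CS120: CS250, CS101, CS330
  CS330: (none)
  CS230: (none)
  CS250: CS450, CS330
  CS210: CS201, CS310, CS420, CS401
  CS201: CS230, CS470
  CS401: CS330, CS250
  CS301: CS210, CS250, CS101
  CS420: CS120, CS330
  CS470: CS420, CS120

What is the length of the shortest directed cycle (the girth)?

For each vertex v, BFS finds the shortest path from v back to v.
The shortest such closed walk is CS101 → CS210 → CS420 → CS120 → CS101, length 4.

4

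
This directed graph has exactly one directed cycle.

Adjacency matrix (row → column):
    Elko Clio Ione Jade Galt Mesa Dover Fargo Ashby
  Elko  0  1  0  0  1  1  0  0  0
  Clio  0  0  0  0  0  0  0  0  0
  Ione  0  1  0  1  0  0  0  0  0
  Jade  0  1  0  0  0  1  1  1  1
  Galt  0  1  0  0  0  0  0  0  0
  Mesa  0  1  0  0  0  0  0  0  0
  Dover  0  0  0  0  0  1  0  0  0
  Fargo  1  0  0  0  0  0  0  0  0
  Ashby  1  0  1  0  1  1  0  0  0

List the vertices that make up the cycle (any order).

DFS with gray/black marking from Ashby:
Ashby gray
  Ione gray
    Jade gray
      Jade→Ashby: Ashby is gray → back edge
Back edge closes the cycle Ashby → Ione → Jade → Ashby; its vertices are {Ione, Jade, Ashby}.

Ione, Jade, Ashby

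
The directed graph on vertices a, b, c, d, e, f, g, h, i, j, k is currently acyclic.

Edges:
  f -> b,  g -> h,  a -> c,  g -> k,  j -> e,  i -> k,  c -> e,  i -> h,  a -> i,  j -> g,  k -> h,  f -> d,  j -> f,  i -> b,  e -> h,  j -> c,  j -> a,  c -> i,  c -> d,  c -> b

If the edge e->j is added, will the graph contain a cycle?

Yes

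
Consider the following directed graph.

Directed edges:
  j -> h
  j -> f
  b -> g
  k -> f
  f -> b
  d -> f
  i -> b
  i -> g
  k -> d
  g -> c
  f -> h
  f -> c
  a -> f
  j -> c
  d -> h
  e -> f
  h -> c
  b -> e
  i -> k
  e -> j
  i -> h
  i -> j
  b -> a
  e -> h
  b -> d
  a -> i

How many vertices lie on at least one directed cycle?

8

A vertex is on a directed cycle iff it belongs to a strongly connected component of size ≥ 2 (or has a self-loop).
The vertices on cycles are {a, b, d, e, f, i, j, k} — 8 in total.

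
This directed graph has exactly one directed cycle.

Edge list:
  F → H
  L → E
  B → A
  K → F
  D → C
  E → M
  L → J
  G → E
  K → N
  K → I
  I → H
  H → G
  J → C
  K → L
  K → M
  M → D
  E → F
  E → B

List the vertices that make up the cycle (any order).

E, F, G, H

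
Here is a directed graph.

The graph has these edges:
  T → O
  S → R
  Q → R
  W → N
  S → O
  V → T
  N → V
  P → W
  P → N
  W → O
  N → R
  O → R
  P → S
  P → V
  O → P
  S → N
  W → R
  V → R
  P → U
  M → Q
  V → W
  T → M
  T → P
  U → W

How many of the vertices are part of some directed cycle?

8

A vertex is on a directed cycle iff it belongs to a strongly connected component of size ≥ 2 (or has a self-loop).
The vertices on cycles are {N, O, P, S, T, U, V, W} — 8 in total.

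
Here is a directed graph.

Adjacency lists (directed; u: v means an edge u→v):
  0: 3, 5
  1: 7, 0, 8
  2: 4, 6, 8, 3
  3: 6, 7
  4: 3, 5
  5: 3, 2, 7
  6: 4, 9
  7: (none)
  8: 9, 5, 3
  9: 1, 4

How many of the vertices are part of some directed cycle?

9

A vertex is on a directed cycle iff it belongs to a strongly connected component of size ≥ 2 (or has a self-loop).
The vertices on cycles are {0, 1, 2, 3, 4, 5, 6, 8, 9} — 9 in total.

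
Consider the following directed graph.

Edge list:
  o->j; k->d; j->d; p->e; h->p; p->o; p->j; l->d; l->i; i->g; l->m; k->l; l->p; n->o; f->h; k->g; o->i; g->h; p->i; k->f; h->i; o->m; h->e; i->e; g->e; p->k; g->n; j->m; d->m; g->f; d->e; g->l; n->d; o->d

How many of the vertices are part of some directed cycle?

9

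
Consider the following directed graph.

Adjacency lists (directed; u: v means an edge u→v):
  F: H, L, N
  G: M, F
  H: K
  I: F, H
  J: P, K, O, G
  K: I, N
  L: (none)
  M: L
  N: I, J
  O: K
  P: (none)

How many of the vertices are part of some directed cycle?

A vertex is on a directed cycle iff it belongs to a strongly connected component of size ≥ 2 (or has a self-loop).
The vertices on cycles are {F, G, H, I, J, K, N, O} — 8 in total.

8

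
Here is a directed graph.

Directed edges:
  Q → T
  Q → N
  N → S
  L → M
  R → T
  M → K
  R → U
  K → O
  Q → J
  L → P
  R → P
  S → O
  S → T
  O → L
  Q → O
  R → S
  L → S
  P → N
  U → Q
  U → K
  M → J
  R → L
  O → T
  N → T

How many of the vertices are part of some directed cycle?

A vertex is on a directed cycle iff it belongs to a strongly connected component of size ≥ 2 (or has a self-loop).
The vertices on cycles are {K, L, M, N, O, P, S} — 7 in total.

7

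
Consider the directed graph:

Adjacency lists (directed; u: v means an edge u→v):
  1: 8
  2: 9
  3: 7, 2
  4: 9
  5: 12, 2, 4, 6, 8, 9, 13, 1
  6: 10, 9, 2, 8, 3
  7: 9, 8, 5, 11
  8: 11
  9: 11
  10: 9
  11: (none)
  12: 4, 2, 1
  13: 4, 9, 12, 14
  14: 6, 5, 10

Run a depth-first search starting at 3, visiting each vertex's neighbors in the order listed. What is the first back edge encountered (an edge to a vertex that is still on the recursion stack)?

6→3

DFS from 3 (visiting each vertex's neighbors in the order listed); mark gray on enter, black on exit:
3 gray
  7 gray
    9 gray
      11 gray
      11 black
    9 black
    8 gray
      8→11: 11 black — skip
    8 black
    5 gray
      12 gray
        4 gray
          4→9: 9 black — skip
        4 black
        2 gray
          2→9: 9 black — skip
        2 black
        1 gray
          1→8: 8 black — skip
        1 black
      12 black
      5→2: 2 black — skip
      5→4: 4 black — skip
      6 gray
        10 gray
          10→9: 9 black — skip
        10 black
        6→9: 9 black — skip
        6→2: 2 black — skip
        6→8: 8 black — skip
        6→3: 3 is gray → back edge
First back edge: 6 → 3.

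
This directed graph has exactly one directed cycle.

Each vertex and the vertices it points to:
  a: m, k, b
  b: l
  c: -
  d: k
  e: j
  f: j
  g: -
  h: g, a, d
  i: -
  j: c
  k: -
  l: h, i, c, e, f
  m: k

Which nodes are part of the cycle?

a, b, h, l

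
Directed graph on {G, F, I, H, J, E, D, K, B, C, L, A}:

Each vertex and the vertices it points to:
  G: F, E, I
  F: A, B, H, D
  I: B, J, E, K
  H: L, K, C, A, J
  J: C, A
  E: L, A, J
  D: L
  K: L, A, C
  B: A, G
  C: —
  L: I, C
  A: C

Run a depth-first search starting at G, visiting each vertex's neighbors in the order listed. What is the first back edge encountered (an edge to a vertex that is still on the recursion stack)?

B->G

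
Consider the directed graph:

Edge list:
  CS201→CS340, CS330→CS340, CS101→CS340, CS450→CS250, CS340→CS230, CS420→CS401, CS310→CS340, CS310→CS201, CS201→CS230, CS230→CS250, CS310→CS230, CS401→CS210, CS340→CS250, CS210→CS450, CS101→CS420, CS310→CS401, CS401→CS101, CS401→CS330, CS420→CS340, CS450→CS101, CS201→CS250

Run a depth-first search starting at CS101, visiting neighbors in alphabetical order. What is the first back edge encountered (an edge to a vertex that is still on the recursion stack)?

DFS from CS101 (visiting neighbors in alphabetical order); mark gray on enter, black on exit:
CS101 gray
  CS340 gray
    CS230 gray
      CS250 gray
      CS250 black
    CS230 black
    CS340→CS250: CS250 black — skip
  CS340 black
  CS420 gray
    CS420→CS340: CS340 black — skip
    CS401 gray
      CS401→CS101: CS101 is gray → back edge
First back edge: CS401 → CS101.

CS401→CS101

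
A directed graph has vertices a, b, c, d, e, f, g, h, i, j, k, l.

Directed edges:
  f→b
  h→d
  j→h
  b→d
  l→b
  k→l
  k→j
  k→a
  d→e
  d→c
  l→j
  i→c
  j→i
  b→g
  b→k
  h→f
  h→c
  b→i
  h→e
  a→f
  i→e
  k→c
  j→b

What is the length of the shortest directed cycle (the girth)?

3

For each vertex v, BFS finds the shortest path from v back to v.
The shortest such closed walk is l → b → k → l, length 3.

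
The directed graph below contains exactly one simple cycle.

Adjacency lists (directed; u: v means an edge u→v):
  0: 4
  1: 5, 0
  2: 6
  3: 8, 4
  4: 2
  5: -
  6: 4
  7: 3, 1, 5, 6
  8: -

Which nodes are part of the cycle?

2, 4, 6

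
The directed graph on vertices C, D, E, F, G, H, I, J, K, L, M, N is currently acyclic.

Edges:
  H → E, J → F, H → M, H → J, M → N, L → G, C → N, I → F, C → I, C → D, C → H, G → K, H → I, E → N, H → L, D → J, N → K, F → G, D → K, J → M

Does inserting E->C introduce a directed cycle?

Yes

Adding E→C creates a cycle iff C can already reach E.
Path from C: C → H → E.
So C → … → E → C is a cycle.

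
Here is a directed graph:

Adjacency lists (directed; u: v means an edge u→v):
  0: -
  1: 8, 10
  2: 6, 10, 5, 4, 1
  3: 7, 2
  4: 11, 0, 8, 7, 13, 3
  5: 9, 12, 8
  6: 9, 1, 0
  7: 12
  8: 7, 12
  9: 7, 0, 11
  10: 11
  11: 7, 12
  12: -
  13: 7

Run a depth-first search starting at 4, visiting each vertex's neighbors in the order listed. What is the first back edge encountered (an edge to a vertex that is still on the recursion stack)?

DFS from 4 (visiting each vertex's neighbors in the order listed); mark gray on enter, black on exit:
4 gray
  11 gray
    7 gray
      12 gray
      12 black
    7 black
    11→12: 12 black — skip
  11 black
  0 gray
  0 black
  8 gray
    8→7: 7 black — skip
    8→12: 12 black — skip
  8 black
  4→7: 7 black — skip
  13 gray
    13→7: 7 black — skip
  13 black
  3 gray
    3→7: 7 black — skip
    2 gray
      6 gray
        9 gray
          9→7: 7 black — skip
          9→0: 0 black — skip
          9→11: 11 black — skip
        9 black
        1 gray
          1→8: 8 black — skip
          10 gray
            10→11: 11 black — skip
          10 black
        1 black
        6→0: 0 black — skip
      6 black
      2→10: 10 black — skip
      5 gray
        5→9: 9 black — skip
        5→12: 12 black — skip
        5→8: 8 black — skip
      5 black
      2→4: 4 is gray → back edge
First back edge: 2 → 4.

2→4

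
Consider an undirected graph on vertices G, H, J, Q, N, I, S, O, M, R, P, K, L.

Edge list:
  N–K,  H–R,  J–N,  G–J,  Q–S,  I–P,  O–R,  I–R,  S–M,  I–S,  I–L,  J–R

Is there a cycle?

No

DFS, tracking each vertex's parent; an edge to a visited non-parent vertex closes a cycle.
Start from S:
visit S (parent –)
  visit I (parent S)
    visit L (parent I)
      L–I: parent, skip
    visit R (parent I)
      visit J (parent R)
        visit N (parent J)
          visit K (parent N)
            K–N: parent, skip
          N–J: parent, skip
        visit G (parent J)
          G–J: parent, skip
        J–R: parent, skip
      visit H (parent R)
        H–R: parent, skip
      R–I: parent, skip
      visit O (parent R)
        O–R: parent, skip
    visit P (parent I)
      P–I: parent, skip
    I–S: parent, skip
  visit Q (parent S)
    Q–S: parent, skip
  visit M (parent S)
    M–S: parent, skip
No non-parent visited neighbor found — the graph is a forest.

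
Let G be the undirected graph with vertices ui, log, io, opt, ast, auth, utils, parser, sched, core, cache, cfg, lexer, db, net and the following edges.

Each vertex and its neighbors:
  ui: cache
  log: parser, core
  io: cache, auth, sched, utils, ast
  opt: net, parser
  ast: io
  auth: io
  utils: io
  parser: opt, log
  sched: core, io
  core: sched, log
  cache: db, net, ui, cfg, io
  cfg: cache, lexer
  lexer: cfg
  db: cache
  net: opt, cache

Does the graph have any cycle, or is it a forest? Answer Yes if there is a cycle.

Yes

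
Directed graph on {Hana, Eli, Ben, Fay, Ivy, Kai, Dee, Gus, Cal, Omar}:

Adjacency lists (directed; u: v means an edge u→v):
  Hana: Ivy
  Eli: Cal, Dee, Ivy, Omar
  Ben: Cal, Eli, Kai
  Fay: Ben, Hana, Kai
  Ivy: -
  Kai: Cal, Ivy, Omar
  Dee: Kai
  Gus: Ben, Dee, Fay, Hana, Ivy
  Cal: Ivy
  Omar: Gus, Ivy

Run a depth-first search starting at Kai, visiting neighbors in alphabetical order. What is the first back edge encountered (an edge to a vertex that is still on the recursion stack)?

Dee→Kai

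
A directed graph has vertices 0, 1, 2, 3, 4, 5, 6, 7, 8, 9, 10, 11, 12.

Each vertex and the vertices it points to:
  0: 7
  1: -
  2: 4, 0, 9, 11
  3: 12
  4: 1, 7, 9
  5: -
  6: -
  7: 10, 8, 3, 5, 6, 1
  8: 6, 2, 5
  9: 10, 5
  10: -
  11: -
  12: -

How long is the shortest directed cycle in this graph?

4

For each vertex v, BFS finds the shortest path from v back to v.
The shortest such closed walk is 2 → 0 → 7 → 8 → 2, length 4.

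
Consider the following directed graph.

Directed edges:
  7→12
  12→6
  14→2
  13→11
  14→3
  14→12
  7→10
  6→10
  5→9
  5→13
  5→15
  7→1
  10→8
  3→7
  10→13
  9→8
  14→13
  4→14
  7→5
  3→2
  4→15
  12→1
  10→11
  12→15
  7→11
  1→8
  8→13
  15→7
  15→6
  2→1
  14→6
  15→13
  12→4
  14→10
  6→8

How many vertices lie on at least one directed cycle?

7

A vertex is on a directed cycle iff it belongs to a strongly connected component of size ≥ 2 (or has a self-loop).
The vertices on cycles are {3, 4, 5, 7, 12, 14, 15} — 7 in total.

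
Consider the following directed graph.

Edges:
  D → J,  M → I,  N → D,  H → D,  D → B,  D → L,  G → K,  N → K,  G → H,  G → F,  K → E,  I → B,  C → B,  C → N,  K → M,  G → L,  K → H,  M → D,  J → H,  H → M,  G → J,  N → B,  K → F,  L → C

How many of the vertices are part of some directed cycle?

8

A vertex is on a directed cycle iff it belongs to a strongly connected component of size ≥ 2 (or has a self-loop).
The vertices on cycles are {C, D, H, J, K, L, M, N} — 8 in total.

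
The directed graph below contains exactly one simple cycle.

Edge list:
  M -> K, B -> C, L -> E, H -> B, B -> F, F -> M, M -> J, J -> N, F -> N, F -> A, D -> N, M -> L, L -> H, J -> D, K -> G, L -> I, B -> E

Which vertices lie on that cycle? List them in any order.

DFS with gray/black marking from F:
F gray
  N gray
  N black
  M gray
    L gray
      E gray
      E black
      I gray
      I black
      H gray
        B gray
          B→F: F is gray → back edge
Back edge closes the cycle F → M → L → H → B → F; its vertices are {B, F, H, L, M}.

B, F, H, L, M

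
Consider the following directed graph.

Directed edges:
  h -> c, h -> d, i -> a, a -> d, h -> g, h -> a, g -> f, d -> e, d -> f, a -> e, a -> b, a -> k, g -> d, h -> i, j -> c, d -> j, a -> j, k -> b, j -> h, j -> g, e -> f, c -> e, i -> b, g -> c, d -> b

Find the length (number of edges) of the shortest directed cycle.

For each vertex v, BFS finds the shortest path from v back to v.
The shortest such closed walk is a → j → h → a, length 3.

3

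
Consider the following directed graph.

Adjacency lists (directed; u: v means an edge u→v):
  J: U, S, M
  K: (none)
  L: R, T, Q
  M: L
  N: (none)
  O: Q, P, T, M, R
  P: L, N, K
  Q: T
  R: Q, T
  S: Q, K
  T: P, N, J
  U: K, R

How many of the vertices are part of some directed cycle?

9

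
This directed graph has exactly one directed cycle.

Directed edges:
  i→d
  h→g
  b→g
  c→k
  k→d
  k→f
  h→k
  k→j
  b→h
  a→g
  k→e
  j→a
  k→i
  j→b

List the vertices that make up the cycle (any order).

b, h, j, k

DFS with gray/black marking from k:
k gray
  f gray
  f black
  j gray
    a gray
      g gray
      g black
    a black
    b gray
      h gray
        h→g: g black — skip
        h→k: k is gray → back edge
Back edge closes the cycle k → j → b → h → k; its vertices are {b, h, j, k}.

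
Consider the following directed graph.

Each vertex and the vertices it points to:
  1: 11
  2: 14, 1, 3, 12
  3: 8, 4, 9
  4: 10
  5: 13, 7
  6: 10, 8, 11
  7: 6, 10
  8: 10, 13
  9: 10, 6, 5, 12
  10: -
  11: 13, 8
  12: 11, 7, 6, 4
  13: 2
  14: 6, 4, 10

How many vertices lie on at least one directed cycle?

12

A vertex is on a directed cycle iff it belongs to a strongly connected component of size ≥ 2 (or has a self-loop).
The vertices on cycles are {1, 2, 3, 5, 6, 7, 8, 9, 11, 12, 13, 14} — 12 in total.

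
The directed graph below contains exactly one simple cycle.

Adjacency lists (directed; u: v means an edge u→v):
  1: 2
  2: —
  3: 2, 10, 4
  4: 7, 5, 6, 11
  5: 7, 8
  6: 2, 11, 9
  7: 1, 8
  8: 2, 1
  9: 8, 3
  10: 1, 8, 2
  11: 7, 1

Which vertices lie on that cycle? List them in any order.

3, 4, 6, 9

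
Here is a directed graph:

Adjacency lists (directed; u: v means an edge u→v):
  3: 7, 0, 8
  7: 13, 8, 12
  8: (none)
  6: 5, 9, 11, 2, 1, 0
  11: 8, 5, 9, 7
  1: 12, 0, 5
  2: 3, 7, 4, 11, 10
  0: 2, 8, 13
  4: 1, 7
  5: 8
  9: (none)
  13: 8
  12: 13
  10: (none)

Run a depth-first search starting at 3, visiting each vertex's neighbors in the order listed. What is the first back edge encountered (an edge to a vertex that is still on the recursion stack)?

DFS from 3 (visiting each vertex's neighbors in the order listed); mark gray on enter, black on exit:
3 gray
  7 gray
    13 gray
      8 gray
      8 black
    13 black
    7→8: 8 black — skip
    12 gray
      12→13: 13 black — skip
    12 black
  7 black
  0 gray
    2 gray
      2→3: 3 is gray → back edge
First back edge: 2 → 3.

2→3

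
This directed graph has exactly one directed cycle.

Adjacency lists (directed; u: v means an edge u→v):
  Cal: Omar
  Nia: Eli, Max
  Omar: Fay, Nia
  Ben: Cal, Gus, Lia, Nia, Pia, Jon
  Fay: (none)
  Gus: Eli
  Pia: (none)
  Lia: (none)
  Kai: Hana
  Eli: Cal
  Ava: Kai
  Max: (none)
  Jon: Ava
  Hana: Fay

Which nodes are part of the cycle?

Cal, Eli, Nia, Omar

DFS with gray/black marking from Nia:
Nia gray
  Eli gray
    Cal gray
      Omar gray
        Fay gray
        Fay black
        Omar→Nia: Nia is gray → back edge
Back edge closes the cycle Nia → Eli → Cal → Omar → Nia; its vertices are {Cal, Eli, Nia, Omar}.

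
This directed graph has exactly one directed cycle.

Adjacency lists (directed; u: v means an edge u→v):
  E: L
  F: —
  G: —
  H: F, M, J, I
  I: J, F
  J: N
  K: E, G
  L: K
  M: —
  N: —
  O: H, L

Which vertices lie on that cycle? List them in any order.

DFS with gray/black marking from L:
L gray
  K gray
    E gray
      E→L: L is gray → back edge
Back edge closes the cycle L → K → E → L; its vertices are {E, K, L}.

E, K, L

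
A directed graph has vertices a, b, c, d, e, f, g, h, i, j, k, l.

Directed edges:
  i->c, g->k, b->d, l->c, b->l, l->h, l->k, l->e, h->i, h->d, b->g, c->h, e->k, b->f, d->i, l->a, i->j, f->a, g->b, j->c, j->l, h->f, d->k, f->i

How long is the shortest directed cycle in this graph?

2

For each vertex v, BFS finds the shortest path from v back to v.
The shortest such closed walk is g → b → g, length 2.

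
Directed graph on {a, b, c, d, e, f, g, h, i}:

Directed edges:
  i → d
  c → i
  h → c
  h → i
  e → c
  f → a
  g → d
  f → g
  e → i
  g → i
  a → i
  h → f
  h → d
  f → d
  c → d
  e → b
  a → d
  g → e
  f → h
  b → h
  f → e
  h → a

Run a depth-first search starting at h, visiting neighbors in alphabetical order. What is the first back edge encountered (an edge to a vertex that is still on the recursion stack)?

b->h

DFS from h (visiting neighbors in alphabetical order); mark gray on enter, black on exit:
h gray
  a gray
    d gray
    d black
    i gray
      i→d: d black — skip
    i black
  a black
  c gray
    c→d: d black — skip
    c→i: i black — skip
  c black
  h→d: d black — skip
  f gray
    f→a: a black — skip
    f→d: d black — skip
    e gray
      b gray
        b→h: h is gray → back edge
First back edge: b → h.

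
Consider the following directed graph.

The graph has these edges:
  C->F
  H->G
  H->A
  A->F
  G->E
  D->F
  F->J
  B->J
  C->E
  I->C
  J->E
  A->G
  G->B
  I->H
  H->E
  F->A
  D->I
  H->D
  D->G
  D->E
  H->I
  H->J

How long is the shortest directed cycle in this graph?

2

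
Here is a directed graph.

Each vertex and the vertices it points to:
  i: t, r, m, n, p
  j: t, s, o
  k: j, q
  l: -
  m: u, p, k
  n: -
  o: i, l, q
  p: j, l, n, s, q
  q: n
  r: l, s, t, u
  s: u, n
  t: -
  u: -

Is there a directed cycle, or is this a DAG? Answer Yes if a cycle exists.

Yes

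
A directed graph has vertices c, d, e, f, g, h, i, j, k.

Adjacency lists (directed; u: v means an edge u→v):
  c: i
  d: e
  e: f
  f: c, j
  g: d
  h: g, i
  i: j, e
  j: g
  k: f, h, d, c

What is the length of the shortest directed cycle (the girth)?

4

For each vertex v, BFS finds the shortest path from v back to v.
The shortest such closed walk is f → c → i → e → f, length 4.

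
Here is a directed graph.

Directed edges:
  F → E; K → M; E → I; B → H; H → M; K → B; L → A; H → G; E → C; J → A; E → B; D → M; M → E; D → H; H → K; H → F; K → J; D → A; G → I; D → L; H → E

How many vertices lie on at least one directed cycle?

A vertex is on a directed cycle iff it belongs to a strongly connected component of size ≥ 2 (or has a self-loop).
The vertices on cycles are {B, E, F, H, K, M} — 6 in total.

6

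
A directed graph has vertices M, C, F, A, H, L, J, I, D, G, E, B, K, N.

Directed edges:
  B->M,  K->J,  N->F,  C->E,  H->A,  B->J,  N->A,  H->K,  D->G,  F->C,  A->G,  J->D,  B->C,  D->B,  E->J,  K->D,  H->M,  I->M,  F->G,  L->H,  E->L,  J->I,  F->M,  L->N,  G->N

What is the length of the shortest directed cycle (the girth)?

3

For each vertex v, BFS finds the shortest path from v back to v.
The shortest such closed walk is J → D → B → J, length 3.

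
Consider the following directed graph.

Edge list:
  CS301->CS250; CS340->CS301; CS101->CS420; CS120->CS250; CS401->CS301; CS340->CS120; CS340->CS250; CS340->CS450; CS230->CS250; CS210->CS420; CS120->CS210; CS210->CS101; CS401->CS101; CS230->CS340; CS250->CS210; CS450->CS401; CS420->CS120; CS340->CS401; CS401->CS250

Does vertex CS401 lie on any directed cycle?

No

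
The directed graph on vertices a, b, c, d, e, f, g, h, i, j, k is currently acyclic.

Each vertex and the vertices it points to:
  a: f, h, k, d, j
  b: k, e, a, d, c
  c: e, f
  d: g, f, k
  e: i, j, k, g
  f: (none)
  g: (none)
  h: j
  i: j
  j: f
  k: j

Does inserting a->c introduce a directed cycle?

Adding a→c creates a cycle iff c can already reach a.
Explore from c: no path reaches a. The graph stays acyclic.

No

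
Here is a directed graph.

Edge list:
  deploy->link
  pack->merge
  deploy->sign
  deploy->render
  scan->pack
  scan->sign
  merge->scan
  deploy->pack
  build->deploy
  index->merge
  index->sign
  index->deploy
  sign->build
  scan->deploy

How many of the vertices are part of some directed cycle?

A vertex is on a directed cycle iff it belongs to a strongly connected component of size ≥ 2 (or has a self-loop).
The vertices on cycles are {pack, scan, sign, build, merge, deploy} — 6 in total.

6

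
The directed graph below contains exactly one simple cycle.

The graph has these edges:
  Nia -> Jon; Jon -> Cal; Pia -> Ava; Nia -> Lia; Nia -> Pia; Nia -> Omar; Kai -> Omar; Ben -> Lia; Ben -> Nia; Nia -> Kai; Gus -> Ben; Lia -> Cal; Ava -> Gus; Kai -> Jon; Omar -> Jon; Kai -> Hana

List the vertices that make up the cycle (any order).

Ava, Ben, Gus, Nia, Pia

DFS with gray/black marking from Ben:
Ben gray
  Lia gray
    Cal gray
    Cal black
  Lia black
  Nia gray
    Kai gray
      Jon gray
        Jon→Cal: Cal black — skip
      Jon black
      Omar gray
        Omar→Jon: Jon black — skip
      Omar black
      Hana gray
      Hana black
    Kai black
    Nia→Omar: Omar black — skip
    Nia→Jon: Jon black — skip
    Nia→Lia: Lia black — skip
    Pia gray
      Ava gray
        Gus gray
          Gus→Ben: Ben is gray → back edge
Back edge closes the cycle Ben → Nia → Pia → Ava → Gus → Ben; its vertices are {Ava, Ben, Gus, Nia, Pia}.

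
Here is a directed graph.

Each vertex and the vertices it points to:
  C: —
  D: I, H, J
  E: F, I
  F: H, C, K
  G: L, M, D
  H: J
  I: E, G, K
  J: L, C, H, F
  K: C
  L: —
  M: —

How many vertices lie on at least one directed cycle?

7

A vertex is on a directed cycle iff it belongs to a strongly connected component of size ≥ 2 (or has a self-loop).
The vertices on cycles are {D, E, F, G, H, I, J} — 7 in total.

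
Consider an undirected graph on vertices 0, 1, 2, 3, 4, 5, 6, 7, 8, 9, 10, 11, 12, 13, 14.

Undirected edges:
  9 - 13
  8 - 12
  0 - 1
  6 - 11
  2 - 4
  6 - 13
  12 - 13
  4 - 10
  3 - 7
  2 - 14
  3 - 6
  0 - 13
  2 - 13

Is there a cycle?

No

DFS, tracking each vertex's parent; an edge to a visited non-parent vertex closes a cycle.
Start from 13:
visit 13 (parent –)
  visit 12 (parent 13)
    12–13: parent, skip
    visit 8 (parent 12)
      8–12: parent, skip
  visit 9 (parent 13)
    9–13: parent, skip
  visit 0 (parent 13)
    0–13: parent, skip
    visit 1 (parent 0)
      1–0: parent, skip
  visit 6 (parent 13)
    visit 3 (parent 6)
      visit 7 (parent 3)
        7–3: parent, skip
      3–6: parent, skip
    visit 11 (parent 6)
      11–6: parent, skip
    6–13: parent, skip
  visit 2 (parent 13)
    visit 4 (parent 2)
      4–2: parent, skip
      visit 10 (parent 4)
        10–4: parent, skip
    2–13: parent, skip
    visit 14 (parent 2)
      14–2: parent, skip
visit 5 (parent –)
No non-parent visited neighbor found — the graph is a forest.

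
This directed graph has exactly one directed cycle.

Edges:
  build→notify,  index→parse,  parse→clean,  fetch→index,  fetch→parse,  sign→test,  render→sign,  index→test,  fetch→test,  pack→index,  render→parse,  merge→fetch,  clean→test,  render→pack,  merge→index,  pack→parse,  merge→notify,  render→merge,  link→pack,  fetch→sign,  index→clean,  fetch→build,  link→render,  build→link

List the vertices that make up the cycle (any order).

DFS with gray/black marking from link:
link gray
  render gray
    parse gray
      clean gray
        test gray
        test black
      clean black
    parse black
    pack gray
      pack→parse: parse black — skip
      index gray
        index→clean: clean black — skip
        index→parse: parse black — skip
        index→test: test black — skip
      index black
    pack black
    sign gray
      sign→test: test black — skip
    sign black
    merge gray
      notify gray
      notify black
      merge→index: index black — skip
      fetch gray
        fetch→parse: parse black — skip
        fetch→test: test black — skip
        fetch→sign: sign black — skip
        build gray
          build→link: link is gray → back edge
Back edge closes the cycle link → render → merge → fetch → build → link; its vertices are {link, build, fetch, merge, render}.

link, build, fetch, merge, render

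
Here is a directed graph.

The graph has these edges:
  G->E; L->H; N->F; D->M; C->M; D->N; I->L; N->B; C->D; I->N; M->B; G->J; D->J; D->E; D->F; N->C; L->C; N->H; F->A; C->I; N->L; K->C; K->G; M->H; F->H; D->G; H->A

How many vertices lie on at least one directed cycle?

5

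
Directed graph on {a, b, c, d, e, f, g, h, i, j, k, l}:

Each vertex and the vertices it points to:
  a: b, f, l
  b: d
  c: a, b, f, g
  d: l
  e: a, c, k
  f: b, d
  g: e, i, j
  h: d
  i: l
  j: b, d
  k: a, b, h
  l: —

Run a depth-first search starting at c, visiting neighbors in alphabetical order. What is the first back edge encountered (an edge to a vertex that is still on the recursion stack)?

e→c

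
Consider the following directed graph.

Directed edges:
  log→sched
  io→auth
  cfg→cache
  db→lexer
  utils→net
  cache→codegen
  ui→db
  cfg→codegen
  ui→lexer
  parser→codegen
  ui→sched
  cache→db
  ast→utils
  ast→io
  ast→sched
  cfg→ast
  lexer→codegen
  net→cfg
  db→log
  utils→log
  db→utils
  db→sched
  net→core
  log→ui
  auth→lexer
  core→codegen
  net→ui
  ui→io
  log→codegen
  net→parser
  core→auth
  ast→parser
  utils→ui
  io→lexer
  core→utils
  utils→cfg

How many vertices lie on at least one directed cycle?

A vertex is on a directed cycle iff it belongs to a strongly connected component of size ≥ 2 (or has a self-loop).
The vertices on cycles are {db, ui, ast, cfg, log, net, core, cache, utils} — 9 in total.

9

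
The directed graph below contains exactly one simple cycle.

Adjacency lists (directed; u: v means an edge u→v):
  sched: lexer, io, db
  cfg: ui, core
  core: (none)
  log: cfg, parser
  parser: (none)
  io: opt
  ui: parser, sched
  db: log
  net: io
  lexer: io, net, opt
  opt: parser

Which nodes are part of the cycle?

DFS with gray/black marking from cfg:
cfg gray
  ui gray
    parser gray
    parser black
    sched gray
      lexer gray
        io gray
          opt gray
            opt→parser: parser black — skip
          opt black
        io black
        net gray
          net→io: io black — skip
        net black
        lexer→opt: opt black — skip
      lexer black
      sched→io: io black — skip
      db gray
        log gray
          log→cfg: cfg is gray → back edge
Back edge closes the cycle cfg → ui → sched → db → log → cfg; its vertices are {db, ui, cfg, log, sched}.

db, ui, cfg, log, sched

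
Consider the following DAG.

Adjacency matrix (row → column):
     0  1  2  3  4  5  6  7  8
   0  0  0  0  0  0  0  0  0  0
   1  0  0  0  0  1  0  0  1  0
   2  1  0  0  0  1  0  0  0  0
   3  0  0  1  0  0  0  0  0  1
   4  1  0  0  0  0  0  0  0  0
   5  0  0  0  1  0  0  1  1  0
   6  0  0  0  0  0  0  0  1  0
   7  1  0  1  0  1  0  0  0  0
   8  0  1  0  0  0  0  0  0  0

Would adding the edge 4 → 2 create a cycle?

Adding 4→2 creates a cycle iff 2 can already reach 4.
Path from 2: 2 → 4.
So 2 → … → 4 → 2 is a cycle.

Yes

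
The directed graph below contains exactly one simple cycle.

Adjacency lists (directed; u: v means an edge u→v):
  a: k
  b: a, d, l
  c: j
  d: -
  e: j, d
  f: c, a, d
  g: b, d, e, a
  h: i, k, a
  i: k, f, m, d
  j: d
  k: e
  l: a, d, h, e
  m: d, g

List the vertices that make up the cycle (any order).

b, g, h, i, l, m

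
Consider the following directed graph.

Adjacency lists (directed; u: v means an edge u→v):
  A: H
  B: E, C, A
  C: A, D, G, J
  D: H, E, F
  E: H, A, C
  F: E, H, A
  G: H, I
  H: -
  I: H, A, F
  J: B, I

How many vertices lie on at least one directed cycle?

8

A vertex is on a directed cycle iff it belongs to a strongly connected component of size ≥ 2 (or has a self-loop).
The vertices on cycles are {B, C, D, E, F, G, I, J} — 8 in total.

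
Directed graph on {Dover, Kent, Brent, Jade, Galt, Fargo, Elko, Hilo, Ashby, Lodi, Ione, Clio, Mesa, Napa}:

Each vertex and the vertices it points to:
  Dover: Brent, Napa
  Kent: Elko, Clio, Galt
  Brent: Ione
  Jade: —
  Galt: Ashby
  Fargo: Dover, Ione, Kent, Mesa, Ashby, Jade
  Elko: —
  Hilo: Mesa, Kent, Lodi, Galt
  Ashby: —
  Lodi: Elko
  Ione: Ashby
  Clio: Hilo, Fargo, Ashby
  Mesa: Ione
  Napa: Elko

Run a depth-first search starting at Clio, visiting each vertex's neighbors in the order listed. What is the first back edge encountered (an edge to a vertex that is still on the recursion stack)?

Kent→Clio

DFS from Clio (visiting each vertex's neighbors in the order listed); mark gray on enter, black on exit:
Clio gray
  Hilo gray
    Mesa gray
      Ione gray
        Ashby gray
        Ashby black
      Ione black
    Mesa black
    Kent gray
      Elko gray
      Elko black
      Kent→Clio: Clio is gray → back edge
First back edge: Kent → Clio.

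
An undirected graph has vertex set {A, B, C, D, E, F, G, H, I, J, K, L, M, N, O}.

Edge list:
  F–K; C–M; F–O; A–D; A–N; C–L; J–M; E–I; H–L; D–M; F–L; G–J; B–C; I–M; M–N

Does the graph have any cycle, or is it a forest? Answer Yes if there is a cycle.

Yes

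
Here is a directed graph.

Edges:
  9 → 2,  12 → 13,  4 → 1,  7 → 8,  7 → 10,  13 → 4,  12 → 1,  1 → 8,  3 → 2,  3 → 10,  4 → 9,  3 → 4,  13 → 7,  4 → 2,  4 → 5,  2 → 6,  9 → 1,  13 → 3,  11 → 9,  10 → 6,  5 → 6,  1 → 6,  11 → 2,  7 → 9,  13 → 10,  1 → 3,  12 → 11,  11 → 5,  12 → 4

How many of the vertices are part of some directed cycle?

4

A vertex is on a directed cycle iff it belongs to a strongly connected component of size ≥ 2 (or has a self-loop).
The vertices on cycles are {1, 3, 4, 9} — 4 in total.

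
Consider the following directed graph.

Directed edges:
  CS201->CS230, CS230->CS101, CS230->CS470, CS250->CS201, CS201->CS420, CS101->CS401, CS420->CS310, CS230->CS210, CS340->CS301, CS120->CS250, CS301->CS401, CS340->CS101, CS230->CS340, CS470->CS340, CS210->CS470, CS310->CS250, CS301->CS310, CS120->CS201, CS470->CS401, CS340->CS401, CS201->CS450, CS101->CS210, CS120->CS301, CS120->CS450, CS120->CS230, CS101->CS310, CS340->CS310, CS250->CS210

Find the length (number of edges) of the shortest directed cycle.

4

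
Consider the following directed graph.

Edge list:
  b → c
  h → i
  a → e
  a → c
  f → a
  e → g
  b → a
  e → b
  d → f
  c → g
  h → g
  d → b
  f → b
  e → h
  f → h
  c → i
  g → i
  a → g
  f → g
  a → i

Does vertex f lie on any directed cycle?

f lies on a cycle iff there is a path from f back to itself.
Exploring from f, it never reaches itself; equivalently, its strongly connected component is a singleton.

No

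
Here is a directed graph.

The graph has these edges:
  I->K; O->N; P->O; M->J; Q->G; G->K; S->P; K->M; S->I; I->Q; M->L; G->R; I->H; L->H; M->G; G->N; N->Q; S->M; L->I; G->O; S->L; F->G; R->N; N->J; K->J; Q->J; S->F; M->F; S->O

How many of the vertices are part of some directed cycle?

10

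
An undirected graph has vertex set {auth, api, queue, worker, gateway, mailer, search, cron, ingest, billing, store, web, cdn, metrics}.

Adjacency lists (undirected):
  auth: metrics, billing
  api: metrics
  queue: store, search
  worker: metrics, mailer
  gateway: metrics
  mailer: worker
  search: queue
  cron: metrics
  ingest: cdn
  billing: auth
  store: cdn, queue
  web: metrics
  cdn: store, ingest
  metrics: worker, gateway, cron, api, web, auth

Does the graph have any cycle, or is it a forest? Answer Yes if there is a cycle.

No

DFS, tracking each vertex's parent; an edge to a visited non-parent vertex closes a cycle.
Start from store:
visit store (parent –)
  visit cdn (parent store)
    cdn–store: parent, skip
    visit ingest (parent cdn)
      ingest–cdn: parent, skip
  visit queue (parent store)
    queue–store: parent, skip
    visit search (parent queue)
      search–queue: parent, skip
visit auth (parent –)
  visit metrics (parent auth)
    visit worker (parent metrics)
      worker–metrics: parent, skip
      visit mailer (parent worker)
        mailer–worker: parent, skip
    visit gateway (parent metrics)
      gateway–metrics: parent, skip
    visit cron (parent metrics)
      cron–metrics: parent, skip
    visit api (parent metrics)
      api–metrics: parent, skip
    visit web (parent metrics)
      web–metrics: parent, skip
    metrics–auth: parent, skip
  visit billing (parent auth)
    billing–auth: parent, skip
No non-parent visited neighbor found — the graph is a forest.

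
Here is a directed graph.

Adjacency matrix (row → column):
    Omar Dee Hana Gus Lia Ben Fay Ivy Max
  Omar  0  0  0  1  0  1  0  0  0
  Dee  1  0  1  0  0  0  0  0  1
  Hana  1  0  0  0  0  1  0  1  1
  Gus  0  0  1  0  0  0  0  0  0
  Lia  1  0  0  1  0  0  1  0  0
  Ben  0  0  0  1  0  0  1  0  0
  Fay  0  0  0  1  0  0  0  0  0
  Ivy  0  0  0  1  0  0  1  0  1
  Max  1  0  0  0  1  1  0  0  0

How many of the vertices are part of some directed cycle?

A vertex is on a directed cycle iff it belongs to a strongly connected component of size ≥ 2 (or has a self-loop).
The vertices on cycles are {Ben, Fay, Gus, Ivy, Lia, Max, Hana, Omar} — 8 in total.

8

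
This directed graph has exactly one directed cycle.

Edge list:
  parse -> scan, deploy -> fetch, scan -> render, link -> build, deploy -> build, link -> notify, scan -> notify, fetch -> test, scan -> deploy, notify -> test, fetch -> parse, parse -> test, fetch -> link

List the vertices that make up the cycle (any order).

DFS with gray/black marking from scan:
scan gray
  notify gray
    test gray
    test black
  notify black
  deploy gray
    build gray
    build black
    fetch gray
      fetch→test: test black — skip
      parse gray
        parse→test: test black — skip
        parse→scan: scan is gray → back edge
Back edge closes the cycle scan → deploy → fetch → parse → scan; its vertices are {scan, fetch, parse, deploy}.

scan, fetch, parse, deploy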